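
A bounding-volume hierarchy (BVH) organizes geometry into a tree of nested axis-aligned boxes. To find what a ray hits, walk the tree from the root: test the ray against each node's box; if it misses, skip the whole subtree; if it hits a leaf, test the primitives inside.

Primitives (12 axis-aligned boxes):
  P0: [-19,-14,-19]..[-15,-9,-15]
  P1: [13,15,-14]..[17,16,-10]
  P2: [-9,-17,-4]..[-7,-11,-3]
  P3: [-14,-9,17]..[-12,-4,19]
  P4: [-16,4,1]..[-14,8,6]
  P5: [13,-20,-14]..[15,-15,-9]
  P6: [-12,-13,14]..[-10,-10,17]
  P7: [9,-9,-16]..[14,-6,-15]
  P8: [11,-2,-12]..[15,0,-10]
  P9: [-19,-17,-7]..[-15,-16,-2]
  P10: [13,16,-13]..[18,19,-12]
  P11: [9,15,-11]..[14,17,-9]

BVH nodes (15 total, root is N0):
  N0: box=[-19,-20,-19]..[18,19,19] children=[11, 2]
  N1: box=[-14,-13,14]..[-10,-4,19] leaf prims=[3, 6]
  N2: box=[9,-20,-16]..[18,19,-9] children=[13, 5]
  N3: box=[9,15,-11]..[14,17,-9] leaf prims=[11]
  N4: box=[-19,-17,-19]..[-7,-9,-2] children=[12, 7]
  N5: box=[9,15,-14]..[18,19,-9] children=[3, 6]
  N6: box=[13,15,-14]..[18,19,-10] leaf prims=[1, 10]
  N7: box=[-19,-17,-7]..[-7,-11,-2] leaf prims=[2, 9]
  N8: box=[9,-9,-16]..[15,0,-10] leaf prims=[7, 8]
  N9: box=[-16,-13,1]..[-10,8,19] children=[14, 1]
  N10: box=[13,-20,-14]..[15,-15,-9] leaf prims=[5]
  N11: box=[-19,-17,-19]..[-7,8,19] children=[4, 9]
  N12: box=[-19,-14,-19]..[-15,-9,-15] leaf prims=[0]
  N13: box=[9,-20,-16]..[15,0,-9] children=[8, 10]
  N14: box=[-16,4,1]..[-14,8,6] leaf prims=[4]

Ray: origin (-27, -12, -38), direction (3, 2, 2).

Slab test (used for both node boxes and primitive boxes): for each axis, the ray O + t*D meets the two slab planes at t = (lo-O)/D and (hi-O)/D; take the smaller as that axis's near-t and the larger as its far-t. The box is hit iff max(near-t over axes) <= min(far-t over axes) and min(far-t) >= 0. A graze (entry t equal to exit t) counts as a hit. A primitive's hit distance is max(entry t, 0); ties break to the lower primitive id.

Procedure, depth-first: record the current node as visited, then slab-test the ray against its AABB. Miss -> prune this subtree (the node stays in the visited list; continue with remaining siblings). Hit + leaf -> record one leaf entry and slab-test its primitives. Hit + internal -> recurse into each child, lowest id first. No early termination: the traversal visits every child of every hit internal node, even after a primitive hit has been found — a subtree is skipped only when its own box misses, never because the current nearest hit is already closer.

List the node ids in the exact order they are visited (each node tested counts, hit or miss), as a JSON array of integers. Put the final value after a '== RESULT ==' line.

Trace the traversal:
N0 x:[8/3,15] y:[-4,31/2] z:[19/2,57/2] -> hit [19/2,15], descend [2, 11]
  N2 x:[12,15] y:[-4,31/2] z:[11,29/2] -> hit [12,29/2], descend [5, 13]
    N5 x:[12,15] y:[27/2,31/2] z:[12,29/2] -> hit [27/2,29/2], descend [3, 6]
      N3 x:[12,41/3] y:[27/2,29/2] z:[27/2,29/2] -> hit [27/2,41/3] leaf, test {P11@t=27/2}
      N6 x:[40/3,15] y:[27/2,31/2] z:[12,14] -> hit [27/2,14] leaf, test {P1@t=27/2, P10(miss)}
    N13 x:[12,14] y:[-4,6] z:[11,29/2] -> miss, prune
  N11 x:[8/3,20/3] y:[-5/2,10] z:[19/2,57/2] -> miss, prune

7 AABB tests over nodes [0, 2, 5, 3, 6, 13, 11]; 2 leaves entered; closest P1.

== RESULT ==
[0, 2, 5, 3, 6, 13, 11]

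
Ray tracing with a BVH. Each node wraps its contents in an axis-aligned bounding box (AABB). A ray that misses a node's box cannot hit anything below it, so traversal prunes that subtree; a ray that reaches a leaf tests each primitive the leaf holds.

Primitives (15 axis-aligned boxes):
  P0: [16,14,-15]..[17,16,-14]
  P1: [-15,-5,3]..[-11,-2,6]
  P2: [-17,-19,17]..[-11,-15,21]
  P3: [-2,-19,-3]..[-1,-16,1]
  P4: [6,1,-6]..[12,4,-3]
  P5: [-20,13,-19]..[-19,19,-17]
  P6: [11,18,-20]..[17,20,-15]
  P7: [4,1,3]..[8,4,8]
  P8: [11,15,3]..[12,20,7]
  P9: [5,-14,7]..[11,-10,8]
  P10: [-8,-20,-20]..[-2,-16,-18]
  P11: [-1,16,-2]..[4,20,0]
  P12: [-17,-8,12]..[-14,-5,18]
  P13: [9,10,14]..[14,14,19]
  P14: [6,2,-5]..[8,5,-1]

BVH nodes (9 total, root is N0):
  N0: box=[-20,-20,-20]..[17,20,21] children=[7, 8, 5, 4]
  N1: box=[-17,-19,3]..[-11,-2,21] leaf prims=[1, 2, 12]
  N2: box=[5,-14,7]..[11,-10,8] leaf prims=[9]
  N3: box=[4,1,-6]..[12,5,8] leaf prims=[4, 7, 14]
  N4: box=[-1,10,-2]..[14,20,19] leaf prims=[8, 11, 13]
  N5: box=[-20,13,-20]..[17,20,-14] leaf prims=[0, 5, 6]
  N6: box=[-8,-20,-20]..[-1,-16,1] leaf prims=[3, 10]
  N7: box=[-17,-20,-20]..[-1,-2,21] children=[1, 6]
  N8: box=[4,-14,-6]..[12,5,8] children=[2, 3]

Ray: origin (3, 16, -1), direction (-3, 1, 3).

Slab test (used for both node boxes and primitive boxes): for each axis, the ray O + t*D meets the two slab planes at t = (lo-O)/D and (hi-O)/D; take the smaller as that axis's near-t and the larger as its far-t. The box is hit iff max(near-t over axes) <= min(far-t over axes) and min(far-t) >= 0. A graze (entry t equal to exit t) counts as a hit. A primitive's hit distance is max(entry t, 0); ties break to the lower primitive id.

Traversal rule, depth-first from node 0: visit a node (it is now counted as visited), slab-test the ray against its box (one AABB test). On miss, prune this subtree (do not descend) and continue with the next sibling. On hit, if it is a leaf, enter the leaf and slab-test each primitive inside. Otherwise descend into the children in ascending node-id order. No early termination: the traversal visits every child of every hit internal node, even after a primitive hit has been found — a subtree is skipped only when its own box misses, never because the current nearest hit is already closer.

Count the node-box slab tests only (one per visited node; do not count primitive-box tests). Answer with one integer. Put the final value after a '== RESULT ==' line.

Traverse from the root:
N0 x:[-14/3,23/3] y:[-36,4] z:[-19/3,22/3] -> hit [-14/3,4], descend [4, 5, 7, 8]
  N4 x:[-11/3,4/3] y:[-6,4] z:[-1/3,20/3] -> hit [-1/3,4/3] leaf, test {P8(miss), P11@t=0, P13(miss)}
  N5 x:[-14/3,23/3] y:[-3,4] z:[-19/3,-13/3] -> miss, prune
  N7 x:[4/3,20/3] y:[-36,-18] z:[-19/3,22/3] -> miss, prune
  N8 x:[-3,-1/3] y:[-30,-11] z:[-5/3,3] -> miss, prune

Visited [0, 4, 5, 7, 8]. Tests: 5 box, 1 leaf. Nearest: P11.

== RESULT ==
5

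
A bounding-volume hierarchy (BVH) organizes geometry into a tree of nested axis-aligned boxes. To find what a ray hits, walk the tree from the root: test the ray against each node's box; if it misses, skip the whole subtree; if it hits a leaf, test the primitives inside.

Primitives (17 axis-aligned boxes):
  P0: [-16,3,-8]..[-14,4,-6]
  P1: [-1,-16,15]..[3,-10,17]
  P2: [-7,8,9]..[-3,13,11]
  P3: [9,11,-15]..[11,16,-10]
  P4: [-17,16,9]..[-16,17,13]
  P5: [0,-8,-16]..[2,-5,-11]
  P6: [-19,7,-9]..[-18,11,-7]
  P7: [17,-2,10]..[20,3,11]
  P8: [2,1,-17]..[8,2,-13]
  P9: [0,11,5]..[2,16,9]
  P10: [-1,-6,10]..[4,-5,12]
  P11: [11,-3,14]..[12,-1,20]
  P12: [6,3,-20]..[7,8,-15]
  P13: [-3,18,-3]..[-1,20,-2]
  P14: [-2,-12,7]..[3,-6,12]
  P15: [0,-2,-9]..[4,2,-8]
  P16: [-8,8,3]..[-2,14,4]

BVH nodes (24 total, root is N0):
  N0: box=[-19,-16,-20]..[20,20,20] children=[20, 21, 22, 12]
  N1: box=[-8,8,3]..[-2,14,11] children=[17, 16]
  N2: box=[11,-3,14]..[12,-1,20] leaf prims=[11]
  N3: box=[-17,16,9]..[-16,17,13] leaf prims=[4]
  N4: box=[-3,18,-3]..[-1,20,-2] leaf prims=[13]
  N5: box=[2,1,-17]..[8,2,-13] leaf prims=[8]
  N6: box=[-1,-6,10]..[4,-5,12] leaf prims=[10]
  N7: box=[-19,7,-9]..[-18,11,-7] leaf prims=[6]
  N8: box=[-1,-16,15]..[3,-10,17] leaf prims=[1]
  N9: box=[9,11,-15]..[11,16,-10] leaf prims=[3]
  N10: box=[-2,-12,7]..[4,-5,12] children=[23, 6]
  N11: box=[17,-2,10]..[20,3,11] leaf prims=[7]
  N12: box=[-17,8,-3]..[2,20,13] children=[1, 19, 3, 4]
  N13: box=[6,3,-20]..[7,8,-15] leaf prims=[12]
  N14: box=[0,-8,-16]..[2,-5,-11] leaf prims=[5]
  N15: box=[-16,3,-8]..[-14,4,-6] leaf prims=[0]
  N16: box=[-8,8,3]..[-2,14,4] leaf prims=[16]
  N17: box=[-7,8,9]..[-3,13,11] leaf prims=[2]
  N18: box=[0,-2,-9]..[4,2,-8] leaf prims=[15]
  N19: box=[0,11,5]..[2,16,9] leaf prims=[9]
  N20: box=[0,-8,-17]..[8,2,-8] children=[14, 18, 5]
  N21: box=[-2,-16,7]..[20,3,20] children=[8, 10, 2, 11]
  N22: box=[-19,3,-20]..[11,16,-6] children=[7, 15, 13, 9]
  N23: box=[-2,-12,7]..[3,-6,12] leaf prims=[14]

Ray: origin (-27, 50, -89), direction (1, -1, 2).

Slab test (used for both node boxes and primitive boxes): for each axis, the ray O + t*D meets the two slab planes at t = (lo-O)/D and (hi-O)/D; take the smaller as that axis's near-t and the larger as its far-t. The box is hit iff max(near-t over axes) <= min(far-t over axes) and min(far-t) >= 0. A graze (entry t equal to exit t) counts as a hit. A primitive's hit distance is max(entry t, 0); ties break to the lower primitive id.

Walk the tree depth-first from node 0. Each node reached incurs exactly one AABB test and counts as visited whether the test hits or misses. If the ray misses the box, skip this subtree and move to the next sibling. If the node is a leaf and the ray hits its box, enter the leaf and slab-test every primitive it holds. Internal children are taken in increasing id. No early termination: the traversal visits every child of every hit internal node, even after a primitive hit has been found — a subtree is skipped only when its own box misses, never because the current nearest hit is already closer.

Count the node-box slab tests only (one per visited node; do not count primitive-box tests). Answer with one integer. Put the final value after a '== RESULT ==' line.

Traverse from the root:
N0 x:[8,47] y:[30,66] z:[69/2,109/2] -> hit [69/2,47], descend [12, 20, 21, 22]
  N12 x:[10,29] y:[30,42] z:[43,51] -> miss, prune
  N20 x:[27,35] y:[48,58] z:[36,81/2] -> miss, prune
  N21 x:[25,47] y:[47,66] z:[48,109/2] -> miss, prune
  N22 x:[8,38] y:[34,47] z:[69/2,83/2] -> hit [69/2,38], descend [7, 9, 13, 15]
    N7 x:[8,9] y:[39,43] z:[40,41] -> miss, prune
    N9 x:[36,38] y:[34,39] z:[37,79/2] -> hit [37,38] leaf, test {P3@t=37}
    N13 x:[33,34] y:[42,47] z:[69/2,37] -> miss, prune
    N15 x:[11,13] y:[46,47] z:[81/2,83/2] -> miss, prune

order=[0, 12, 20, 21, 22, 7, 9, 13, 15]  |boxes|=9  |leaves|=1  hit=P3

== RESULT ==
9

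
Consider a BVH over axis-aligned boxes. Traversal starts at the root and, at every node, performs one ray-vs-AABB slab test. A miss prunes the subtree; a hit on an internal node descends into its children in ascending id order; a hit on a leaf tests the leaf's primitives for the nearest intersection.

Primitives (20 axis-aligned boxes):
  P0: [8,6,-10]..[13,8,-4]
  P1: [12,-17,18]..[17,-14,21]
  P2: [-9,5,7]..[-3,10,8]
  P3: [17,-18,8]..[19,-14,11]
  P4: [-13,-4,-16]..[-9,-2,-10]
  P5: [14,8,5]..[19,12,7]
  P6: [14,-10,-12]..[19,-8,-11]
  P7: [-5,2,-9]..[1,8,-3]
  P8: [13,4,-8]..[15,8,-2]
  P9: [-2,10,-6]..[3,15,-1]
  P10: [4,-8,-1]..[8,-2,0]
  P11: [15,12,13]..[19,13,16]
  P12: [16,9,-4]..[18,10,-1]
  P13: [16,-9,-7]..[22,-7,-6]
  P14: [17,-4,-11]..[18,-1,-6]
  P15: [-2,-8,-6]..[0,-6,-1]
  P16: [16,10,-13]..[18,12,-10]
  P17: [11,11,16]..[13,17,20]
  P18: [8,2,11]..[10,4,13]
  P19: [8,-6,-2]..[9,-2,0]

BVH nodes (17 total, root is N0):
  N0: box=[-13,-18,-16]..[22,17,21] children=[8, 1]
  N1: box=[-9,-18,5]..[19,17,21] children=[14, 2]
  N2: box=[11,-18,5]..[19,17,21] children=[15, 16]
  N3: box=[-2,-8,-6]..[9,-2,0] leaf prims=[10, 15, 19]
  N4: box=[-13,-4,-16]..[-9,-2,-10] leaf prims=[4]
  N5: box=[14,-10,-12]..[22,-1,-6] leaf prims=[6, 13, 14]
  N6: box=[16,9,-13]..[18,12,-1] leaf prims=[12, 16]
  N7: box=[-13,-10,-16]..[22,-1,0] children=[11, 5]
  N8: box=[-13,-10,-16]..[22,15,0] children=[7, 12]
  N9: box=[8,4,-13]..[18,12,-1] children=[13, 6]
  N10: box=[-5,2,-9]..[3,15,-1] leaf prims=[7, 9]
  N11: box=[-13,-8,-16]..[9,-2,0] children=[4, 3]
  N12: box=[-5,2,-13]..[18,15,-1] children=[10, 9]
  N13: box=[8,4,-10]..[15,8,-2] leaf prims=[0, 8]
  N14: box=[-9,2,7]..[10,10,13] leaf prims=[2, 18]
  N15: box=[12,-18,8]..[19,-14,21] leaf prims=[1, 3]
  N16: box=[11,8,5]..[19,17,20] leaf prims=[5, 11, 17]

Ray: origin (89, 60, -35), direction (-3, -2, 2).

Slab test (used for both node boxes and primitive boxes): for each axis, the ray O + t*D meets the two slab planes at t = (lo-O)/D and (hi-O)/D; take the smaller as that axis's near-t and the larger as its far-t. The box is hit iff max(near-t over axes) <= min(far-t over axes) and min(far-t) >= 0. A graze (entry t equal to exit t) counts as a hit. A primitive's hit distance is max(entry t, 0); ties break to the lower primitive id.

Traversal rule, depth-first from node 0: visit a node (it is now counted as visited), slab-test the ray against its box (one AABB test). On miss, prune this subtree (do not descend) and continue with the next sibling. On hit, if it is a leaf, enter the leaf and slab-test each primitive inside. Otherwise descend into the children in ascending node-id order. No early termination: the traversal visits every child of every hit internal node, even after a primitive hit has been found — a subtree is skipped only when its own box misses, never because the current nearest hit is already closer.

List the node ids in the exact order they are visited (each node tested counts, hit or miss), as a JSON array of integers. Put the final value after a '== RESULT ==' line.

Walk:
N0 x:[67/3,34] y:[43/2,39] z:[19/2,28] -> hit [67/3,28], descend [1, 8]
  N1 x:[70/3,98/3] y:[43/2,39] z:[20,28] -> hit [70/3,28], descend [2, 14]
    N2 x:[70/3,26] y:[43/2,39] z:[20,28] -> hit [70/3,26], descend [15, 16]
      N15 x:[70/3,77/3] y:[37,39] z:[43/2,28] -> miss, prune
      N16 x:[70/3,26] y:[43/2,26] z:[20,55/2] -> hit [70/3,26] leaf, test {P5(miss), P11@t=24, P17(miss)}
    N14 x:[79/3,98/3] y:[25,29] z:[21,24] -> miss, prune
  N8 x:[67/3,34] y:[45/2,35] z:[19/2,35/2] -> miss, prune

order=[0, 1, 2, 15, 16, 14, 8]  |boxes|=7  |leaves|=1  hit=P11

== RESULT ==
[0, 1, 2, 15, 16, 14, 8]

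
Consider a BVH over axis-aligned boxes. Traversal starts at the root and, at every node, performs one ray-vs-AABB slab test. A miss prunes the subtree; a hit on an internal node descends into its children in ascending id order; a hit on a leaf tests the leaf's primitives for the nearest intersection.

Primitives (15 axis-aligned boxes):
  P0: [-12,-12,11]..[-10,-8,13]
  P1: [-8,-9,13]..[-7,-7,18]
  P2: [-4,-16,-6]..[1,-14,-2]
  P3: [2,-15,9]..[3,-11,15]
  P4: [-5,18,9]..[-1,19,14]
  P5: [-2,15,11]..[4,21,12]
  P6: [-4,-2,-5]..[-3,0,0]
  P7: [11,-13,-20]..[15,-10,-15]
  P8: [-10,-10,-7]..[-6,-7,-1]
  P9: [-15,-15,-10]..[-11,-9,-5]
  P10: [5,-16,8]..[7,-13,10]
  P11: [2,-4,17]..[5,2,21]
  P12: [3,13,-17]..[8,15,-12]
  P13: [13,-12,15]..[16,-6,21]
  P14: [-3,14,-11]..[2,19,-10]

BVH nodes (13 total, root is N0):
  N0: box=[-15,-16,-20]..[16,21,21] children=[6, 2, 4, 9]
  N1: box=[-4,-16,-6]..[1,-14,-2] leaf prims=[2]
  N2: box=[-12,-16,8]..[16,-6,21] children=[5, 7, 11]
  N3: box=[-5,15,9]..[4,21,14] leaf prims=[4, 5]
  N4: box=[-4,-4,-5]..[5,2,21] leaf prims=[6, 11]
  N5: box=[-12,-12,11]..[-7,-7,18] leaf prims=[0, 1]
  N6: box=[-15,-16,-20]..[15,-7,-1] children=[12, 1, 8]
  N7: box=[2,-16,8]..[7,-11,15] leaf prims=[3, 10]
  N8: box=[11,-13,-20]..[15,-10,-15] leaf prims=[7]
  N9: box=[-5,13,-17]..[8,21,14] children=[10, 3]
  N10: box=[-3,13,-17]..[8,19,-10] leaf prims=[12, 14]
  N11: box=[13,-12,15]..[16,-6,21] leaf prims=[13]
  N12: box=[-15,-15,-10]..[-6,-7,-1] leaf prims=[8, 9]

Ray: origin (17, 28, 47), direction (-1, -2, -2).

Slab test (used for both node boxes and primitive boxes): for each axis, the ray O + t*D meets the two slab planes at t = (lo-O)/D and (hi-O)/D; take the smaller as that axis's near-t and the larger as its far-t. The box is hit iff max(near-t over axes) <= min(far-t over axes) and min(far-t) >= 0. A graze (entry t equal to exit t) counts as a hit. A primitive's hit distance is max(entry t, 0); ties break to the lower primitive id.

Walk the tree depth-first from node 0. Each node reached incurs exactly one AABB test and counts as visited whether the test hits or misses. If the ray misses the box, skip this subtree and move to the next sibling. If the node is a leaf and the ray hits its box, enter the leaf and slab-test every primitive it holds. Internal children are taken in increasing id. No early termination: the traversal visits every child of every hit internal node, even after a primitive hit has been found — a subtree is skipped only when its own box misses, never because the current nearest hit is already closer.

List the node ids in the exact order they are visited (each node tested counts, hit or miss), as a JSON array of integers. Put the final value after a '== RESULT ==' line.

Walk:
N0 x:[1,32] y:[7/2,22] z:[13,67/2] -> hit [13,22], descend [2, 4, 6, 9]
  N2 x:[1,29] y:[17,22] z:[13,39/2] -> hit [17,39/2], descend [5, 7, 11]
    N5 x:[24,29] y:[35/2,20] z:[29/2,18] -> miss, prune
    N7 x:[10,15] y:[39/2,22] z:[16,39/2] -> miss, prune
    N11 x:[1,4] y:[17,20] z:[13,16] -> miss, prune
  N4 x:[12,21] y:[13,16] z:[13,26] -> hit [13,16] leaf, test {P6(miss), P11@t=13}
  N6 x:[2,32] y:[35/2,22] z:[24,67/2] -> miss, prune
  N9 x:[9,22] y:[7/2,15/2] z:[33/2,32] -> miss, prune

8 AABB tests over nodes [0, 2, 5, 7, 11, 4, 6, 9]; 1 leaf entered; closest P11.

== RESULT ==
[0, 2, 5, 7, 11, 4, 6, 9]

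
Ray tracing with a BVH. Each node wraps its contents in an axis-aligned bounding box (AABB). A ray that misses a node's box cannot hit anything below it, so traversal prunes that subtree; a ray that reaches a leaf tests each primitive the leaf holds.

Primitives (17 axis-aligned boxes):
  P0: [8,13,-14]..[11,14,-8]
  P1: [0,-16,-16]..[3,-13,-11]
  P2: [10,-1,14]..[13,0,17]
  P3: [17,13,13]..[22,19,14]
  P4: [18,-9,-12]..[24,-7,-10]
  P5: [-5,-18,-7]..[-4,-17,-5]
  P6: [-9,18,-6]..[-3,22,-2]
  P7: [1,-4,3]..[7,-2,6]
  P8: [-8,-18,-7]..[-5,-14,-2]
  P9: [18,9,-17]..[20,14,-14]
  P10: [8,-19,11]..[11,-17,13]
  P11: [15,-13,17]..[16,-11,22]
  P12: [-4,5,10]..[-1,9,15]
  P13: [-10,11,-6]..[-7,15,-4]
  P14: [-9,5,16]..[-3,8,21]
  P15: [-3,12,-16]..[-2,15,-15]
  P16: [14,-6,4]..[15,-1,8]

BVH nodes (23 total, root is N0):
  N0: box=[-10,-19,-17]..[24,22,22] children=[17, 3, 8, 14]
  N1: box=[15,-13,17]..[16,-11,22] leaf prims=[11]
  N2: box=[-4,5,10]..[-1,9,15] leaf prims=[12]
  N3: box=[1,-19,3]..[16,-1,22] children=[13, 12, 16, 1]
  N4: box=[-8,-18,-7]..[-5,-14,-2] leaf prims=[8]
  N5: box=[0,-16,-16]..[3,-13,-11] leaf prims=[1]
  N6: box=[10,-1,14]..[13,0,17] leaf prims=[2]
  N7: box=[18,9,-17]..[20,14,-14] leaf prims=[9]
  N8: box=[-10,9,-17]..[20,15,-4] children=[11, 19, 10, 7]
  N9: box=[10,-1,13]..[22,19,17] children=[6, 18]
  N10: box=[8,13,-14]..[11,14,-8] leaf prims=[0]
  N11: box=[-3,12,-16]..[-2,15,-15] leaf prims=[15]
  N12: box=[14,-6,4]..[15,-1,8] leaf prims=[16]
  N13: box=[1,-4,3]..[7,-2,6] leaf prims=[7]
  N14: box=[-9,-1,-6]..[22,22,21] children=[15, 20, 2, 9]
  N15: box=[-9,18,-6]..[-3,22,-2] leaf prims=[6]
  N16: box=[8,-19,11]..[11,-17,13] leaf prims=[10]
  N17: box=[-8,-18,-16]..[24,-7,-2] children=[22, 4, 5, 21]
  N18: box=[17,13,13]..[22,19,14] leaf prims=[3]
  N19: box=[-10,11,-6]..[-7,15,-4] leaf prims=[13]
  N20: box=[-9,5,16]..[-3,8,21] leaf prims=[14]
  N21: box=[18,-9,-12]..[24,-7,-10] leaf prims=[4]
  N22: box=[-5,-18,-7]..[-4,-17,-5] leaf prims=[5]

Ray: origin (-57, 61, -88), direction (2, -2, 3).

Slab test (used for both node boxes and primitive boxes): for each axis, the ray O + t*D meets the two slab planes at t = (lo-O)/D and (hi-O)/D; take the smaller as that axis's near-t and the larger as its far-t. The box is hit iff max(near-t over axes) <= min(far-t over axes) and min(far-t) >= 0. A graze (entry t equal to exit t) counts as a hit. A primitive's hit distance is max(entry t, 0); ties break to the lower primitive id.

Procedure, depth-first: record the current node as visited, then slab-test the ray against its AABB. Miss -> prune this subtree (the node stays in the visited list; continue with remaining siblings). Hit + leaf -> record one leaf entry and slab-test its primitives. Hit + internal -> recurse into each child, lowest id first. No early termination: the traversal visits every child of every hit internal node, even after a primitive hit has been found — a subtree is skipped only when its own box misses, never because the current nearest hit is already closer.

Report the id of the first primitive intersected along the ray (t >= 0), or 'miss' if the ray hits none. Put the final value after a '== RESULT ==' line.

Walk:
N0 x:[47/2,81/2] y:[39/2,40] z:[71/3,110/3] -> hit [71/3,110/3], descend [3, 8, 14, 17]
  N3 x:[29,73/2] y:[31,40] z:[91/3,110/3] -> hit [31,73/2], descend [1, 12, 13, 16]
    N1 x:[36,73/2] y:[36,37] z:[35,110/3] -> hit [36,73/2] leaf, test {P11@t=36}
    N12 x:[71/2,36] y:[31,67/2] z:[92/3,32] -> miss, prune
    N13 x:[29,32] y:[63/2,65/2] z:[91/3,94/3] -> miss, prune
    N16 x:[65/2,34] y:[39,40] z:[33,101/3] -> miss, prune
  N8 x:[47/2,77/2] y:[23,26] z:[71/3,28] -> hit [71/3,26], descend [7, 10, 11, 19]
    N7 x:[75/2,77/2] y:[47/2,26] z:[71/3,74/3] -> miss, prune
    N10 x:[65/2,34] y:[47/2,24] z:[74/3,80/3] -> miss, prune
    N11 x:[27,55/2] y:[23,49/2] z:[24,73/3] -> miss, prune
    N19 x:[47/2,25] y:[23,25] z:[82/3,28] -> miss, prune
  N14 x:[24,79/2] y:[39/2,31] z:[82/3,109/3] -> hit [82/3,31], descend [2, 9, 15, 20]
    N2 x:[53/2,28] y:[26,28] z:[98/3,103/3] -> miss, prune
    N9 x:[67/2,79/2] y:[21,31] z:[101/3,35] -> miss, prune
    N15 x:[24,27] y:[39/2,43/2] z:[82/3,86/3] -> miss, prune
    N20 x:[24,27] y:[53/2,28] z:[104/3,109/3] -> miss, prune
  N17 x:[49/2,81/2] y:[34,79/2] z:[24,86/3] -> miss, prune

order=[0, 3, 1, 12, 13, 16, 8, 7, 10, 11, 19, 14, 2, 9, 15, 20, 17]  |boxes|=17  |leaves|=1  hit=P11

== RESULT ==
11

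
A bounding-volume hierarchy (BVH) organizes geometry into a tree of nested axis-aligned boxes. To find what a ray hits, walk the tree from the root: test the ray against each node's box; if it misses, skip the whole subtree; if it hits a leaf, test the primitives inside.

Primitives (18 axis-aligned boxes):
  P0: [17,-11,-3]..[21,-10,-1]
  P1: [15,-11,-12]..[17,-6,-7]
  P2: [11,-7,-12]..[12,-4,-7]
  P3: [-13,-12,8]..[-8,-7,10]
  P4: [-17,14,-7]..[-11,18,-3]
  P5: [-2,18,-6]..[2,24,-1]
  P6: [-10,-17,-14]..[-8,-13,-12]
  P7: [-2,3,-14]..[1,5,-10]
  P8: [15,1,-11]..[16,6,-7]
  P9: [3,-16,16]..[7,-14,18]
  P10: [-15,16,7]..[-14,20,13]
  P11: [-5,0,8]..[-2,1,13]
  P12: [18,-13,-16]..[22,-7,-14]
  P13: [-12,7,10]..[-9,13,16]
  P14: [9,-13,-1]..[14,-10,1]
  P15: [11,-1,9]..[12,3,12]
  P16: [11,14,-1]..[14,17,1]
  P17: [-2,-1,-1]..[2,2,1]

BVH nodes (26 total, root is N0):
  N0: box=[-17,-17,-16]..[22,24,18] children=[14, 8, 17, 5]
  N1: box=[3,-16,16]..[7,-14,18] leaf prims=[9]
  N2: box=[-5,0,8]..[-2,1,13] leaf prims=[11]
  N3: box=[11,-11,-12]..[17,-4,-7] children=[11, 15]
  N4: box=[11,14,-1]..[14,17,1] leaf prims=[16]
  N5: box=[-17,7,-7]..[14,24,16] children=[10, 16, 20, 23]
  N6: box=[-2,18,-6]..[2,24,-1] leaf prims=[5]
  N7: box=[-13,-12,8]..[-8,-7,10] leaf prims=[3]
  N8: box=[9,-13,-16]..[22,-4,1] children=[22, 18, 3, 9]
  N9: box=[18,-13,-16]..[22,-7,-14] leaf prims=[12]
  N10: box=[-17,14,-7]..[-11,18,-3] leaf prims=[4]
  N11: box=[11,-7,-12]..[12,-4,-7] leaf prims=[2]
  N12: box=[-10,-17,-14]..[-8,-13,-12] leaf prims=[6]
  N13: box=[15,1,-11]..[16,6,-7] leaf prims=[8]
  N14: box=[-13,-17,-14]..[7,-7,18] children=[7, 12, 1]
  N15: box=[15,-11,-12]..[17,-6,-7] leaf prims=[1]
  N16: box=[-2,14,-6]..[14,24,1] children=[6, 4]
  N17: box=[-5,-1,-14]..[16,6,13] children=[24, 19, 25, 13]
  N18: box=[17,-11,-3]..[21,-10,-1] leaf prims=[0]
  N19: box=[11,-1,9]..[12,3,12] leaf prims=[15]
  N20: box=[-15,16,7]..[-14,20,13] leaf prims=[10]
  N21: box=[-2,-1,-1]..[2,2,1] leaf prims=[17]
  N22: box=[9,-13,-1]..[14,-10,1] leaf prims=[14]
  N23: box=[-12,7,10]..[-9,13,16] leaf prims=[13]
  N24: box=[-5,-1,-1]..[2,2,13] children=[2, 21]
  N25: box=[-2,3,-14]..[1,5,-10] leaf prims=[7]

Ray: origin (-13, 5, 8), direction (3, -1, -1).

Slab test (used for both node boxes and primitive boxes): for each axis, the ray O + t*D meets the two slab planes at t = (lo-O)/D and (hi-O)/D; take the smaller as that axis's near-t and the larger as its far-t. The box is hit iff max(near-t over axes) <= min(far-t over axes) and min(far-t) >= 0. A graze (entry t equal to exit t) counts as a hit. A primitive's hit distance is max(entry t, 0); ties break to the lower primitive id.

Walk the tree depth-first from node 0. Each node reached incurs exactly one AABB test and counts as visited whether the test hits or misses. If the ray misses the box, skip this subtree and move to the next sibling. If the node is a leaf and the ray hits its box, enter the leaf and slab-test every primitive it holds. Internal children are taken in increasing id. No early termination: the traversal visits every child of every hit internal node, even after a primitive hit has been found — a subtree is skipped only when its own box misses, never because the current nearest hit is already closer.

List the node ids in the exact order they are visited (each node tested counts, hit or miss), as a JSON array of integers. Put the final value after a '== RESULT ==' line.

Trace the traversal:
N0 x:[-4/3,35/3] y:[-19,22] z:[-10,24] -> hit [-4/3,35/3], descend [5, 8, 14, 17]
  N5 x:[-4/3,9] y:[-19,-2] z:[-8,15] -> miss, prune
  N8 x:[22/3,35/3] y:[9,18] z:[7,24] -> hit [9,35/3], descend [3, 9, 18, 22]
    N3 x:[8,10] y:[9,16] z:[15,20] -> miss, prune
    N9 x:[31/3,35/3] y:[12,18] z:[22,24] -> miss, prune
    N18 x:[10,34/3] y:[15,16] z:[9,11] -> miss, prune
    N22 x:[22/3,9] y:[15,18] z:[7,9] -> miss, prune
  N14 x:[0,20/3] y:[12,22] z:[-10,22] -> miss, prune
  N17 x:[8/3,29/3] y:[-1,6] z:[-5,22] -> hit [8/3,6], descend [13, 19, 24, 25]
    N13 x:[28/3,29/3] y:[-1,4] z:[15,19] -> miss, prune
    N19 x:[8,25/3] y:[2,6] z:[-4,-1] -> miss, prune
    N24 x:[8/3,5] y:[3,6] z:[-5,9] -> hit [3,5], descend [2, 21]
      N2 x:[8/3,11/3] y:[4,5] z:[-5,0] -> miss, prune
      N21 x:[11/3,5] y:[3,6] z:[7,9] -> miss, prune
    N25 x:[11/3,14/3] y:[0,2] z:[18,22] -> miss, prune

Visited [0, 5, 8, 3, 9, 18, 22, 14, 17, 13, 19, 24, 2, 21, 25]. Tests: 15 box, 0 leaf. Nearest: miss.

== RESULT ==
[0, 5, 8, 3, 9, 18, 22, 14, 17, 13, 19, 24, 2, 21, 25]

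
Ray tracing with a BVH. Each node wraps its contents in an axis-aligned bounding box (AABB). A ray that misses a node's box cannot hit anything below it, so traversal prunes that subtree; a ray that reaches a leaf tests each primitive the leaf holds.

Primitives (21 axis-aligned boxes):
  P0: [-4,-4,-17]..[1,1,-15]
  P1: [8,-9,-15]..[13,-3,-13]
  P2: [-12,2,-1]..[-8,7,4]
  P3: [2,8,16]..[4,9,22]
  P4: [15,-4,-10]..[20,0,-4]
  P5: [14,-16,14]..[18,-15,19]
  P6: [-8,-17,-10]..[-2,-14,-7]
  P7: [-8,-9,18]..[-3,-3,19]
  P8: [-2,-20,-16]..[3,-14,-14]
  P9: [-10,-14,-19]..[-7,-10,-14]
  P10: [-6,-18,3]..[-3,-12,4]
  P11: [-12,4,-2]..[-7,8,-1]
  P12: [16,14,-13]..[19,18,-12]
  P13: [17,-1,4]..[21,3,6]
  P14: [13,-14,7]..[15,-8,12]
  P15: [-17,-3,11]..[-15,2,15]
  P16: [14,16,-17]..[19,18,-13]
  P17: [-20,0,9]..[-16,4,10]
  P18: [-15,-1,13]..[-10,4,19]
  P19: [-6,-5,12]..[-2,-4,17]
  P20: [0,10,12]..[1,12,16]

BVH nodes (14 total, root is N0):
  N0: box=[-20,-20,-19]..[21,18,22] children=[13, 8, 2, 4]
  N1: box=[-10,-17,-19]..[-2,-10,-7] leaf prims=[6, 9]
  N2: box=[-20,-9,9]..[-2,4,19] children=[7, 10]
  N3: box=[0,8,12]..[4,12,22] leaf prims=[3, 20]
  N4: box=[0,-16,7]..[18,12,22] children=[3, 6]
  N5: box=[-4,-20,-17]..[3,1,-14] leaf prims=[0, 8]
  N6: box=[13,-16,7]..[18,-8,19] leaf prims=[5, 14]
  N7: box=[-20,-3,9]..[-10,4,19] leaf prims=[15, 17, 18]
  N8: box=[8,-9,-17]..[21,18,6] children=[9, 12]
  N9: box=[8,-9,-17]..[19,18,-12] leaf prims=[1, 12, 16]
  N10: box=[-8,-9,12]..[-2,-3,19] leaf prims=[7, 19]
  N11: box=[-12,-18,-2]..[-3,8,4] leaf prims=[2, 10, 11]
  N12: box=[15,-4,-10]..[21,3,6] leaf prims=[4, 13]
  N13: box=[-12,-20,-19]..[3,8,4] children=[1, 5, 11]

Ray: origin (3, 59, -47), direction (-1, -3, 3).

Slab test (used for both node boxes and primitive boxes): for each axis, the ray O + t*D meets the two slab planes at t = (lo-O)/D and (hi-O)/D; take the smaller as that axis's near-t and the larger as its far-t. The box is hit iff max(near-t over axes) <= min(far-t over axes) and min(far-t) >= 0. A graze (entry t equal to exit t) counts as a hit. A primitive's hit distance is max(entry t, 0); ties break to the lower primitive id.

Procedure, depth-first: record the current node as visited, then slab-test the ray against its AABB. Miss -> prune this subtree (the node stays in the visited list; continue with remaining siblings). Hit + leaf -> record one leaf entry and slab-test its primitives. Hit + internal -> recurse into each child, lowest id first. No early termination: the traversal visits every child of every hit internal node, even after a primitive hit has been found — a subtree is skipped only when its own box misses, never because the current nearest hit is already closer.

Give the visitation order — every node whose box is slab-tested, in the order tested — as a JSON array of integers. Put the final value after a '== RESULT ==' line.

Traverse from the root:
N0 x:[-18,23] y:[41/3,79/3] z:[28/3,23] -> hit [41/3,23], descend [2, 4, 8, 13]
  N2 x:[5,23] y:[55/3,68/3] z:[56/3,22] -> hit [56/3,22], descend [7, 10]
    N7 x:[13,23] y:[55/3,62/3] z:[56/3,22] -> hit [56/3,62/3] leaf, test {P15@t=58/3, P17@t=19, P18(miss)}
    N10 x:[5,11] y:[62/3,68/3] z:[59/3,22] -> miss, prune
  N4 x:[-15,3] y:[47/3,25] z:[18,23] -> miss, prune
  N8 x:[-18,-5] y:[41/3,68/3] z:[10,53/3] -> miss, prune
  N13 x:[0,15] y:[17,79/3] z:[28/3,17] -> miss, prune

Summary -> nodes [0, 2, 7, 10, 4, 8, 13]; box-tests=7; leaf-entries=1; first=P17

== RESULT ==
[0, 2, 7, 10, 4, 8, 13]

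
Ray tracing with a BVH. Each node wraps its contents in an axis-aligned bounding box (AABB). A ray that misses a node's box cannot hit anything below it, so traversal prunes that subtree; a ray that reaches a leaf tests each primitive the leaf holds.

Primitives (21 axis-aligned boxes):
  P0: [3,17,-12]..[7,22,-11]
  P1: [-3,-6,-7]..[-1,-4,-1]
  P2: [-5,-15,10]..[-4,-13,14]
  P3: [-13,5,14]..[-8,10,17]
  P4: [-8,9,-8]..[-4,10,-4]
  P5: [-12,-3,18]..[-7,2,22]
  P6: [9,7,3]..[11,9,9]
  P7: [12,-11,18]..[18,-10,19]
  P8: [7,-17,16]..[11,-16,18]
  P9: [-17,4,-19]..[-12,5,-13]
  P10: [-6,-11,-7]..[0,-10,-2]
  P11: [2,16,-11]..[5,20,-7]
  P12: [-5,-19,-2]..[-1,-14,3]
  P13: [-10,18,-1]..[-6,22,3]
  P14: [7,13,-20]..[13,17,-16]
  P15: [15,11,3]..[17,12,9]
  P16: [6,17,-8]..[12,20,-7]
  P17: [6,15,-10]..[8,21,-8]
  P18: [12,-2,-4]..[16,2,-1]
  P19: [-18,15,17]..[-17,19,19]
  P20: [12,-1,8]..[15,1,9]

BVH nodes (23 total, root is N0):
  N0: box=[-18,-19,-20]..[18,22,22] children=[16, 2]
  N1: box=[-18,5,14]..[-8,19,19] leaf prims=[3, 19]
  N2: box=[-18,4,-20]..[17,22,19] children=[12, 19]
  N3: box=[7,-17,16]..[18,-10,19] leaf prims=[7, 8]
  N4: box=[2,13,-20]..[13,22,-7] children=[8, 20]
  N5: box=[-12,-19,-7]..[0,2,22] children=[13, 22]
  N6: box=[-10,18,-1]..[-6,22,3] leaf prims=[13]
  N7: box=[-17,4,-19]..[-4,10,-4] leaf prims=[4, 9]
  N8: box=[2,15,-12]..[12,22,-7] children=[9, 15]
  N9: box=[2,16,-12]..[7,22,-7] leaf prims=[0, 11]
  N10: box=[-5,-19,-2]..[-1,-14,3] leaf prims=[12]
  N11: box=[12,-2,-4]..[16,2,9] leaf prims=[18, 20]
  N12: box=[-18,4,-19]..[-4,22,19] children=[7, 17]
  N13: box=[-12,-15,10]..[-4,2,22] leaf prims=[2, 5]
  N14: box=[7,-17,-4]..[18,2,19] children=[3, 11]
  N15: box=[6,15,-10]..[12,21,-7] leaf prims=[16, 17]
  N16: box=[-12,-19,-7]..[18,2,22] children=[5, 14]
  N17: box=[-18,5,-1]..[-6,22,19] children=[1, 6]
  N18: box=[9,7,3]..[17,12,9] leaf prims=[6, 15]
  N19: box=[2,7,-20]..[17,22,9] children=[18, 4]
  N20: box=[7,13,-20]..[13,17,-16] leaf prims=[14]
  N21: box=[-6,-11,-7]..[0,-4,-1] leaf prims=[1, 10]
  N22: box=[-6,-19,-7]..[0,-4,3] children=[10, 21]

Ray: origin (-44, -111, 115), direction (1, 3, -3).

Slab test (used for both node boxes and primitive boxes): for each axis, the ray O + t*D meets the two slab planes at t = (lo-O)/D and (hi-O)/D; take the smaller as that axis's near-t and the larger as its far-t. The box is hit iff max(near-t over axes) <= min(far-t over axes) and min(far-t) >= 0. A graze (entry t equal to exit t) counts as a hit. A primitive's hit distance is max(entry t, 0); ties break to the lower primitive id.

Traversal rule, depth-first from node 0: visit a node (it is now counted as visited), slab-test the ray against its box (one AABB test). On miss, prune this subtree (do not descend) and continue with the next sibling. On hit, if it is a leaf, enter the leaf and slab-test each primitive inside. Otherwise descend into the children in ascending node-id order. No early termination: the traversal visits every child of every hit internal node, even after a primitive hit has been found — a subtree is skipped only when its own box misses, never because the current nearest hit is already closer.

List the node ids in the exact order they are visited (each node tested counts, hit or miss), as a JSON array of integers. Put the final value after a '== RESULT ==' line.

Trace the traversal:
N0 x:[26,62] y:[92/3,133/3] z:[31,45] -> hit [31,133/3], descend [2, 16]
  N2 x:[26,61] y:[115/3,133/3] z:[32,45] -> hit [115/3,133/3], descend [12, 19]
    N12 x:[26,40] y:[115/3,133/3] z:[32,134/3] -> hit [115/3,40], descend [7, 17]
      N7 x:[27,40] y:[115/3,121/3] z:[119/3,134/3] -> hit [119/3,40] leaf, test {P4@t=40, P9(miss)}
      N17 x:[26,38] y:[116/3,133/3] z:[32,116/3] -> miss, prune
    N19 x:[46,61] y:[118/3,133/3] z:[106/3,45] -> miss, prune
  N16 x:[32,62] y:[92/3,113/3] z:[31,122/3] -> hit [32,113/3], descend [5, 14]
    N5 x:[32,44] y:[92/3,113/3] z:[31,122/3] -> hit [32,113/3], descend [13, 22]
      N13 x:[32,40] y:[32,113/3] z:[31,35] -> hit [32,35] leaf, test {P2(miss), P5(miss)}
      N22 x:[38,44] y:[92/3,107/3] z:[112/3,122/3] -> miss, prune
    N14 x:[51,62] y:[94/3,113/3] z:[32,119/3] -> miss, prune

Visited [0, 2, 12, 7, 17, 19, 16, 5, 13, 22, 14]. Tests: 11 box, 2 leaf. Nearest: P4.

== RESULT ==
[0, 2, 12, 7, 17, 19, 16, 5, 13, 22, 14]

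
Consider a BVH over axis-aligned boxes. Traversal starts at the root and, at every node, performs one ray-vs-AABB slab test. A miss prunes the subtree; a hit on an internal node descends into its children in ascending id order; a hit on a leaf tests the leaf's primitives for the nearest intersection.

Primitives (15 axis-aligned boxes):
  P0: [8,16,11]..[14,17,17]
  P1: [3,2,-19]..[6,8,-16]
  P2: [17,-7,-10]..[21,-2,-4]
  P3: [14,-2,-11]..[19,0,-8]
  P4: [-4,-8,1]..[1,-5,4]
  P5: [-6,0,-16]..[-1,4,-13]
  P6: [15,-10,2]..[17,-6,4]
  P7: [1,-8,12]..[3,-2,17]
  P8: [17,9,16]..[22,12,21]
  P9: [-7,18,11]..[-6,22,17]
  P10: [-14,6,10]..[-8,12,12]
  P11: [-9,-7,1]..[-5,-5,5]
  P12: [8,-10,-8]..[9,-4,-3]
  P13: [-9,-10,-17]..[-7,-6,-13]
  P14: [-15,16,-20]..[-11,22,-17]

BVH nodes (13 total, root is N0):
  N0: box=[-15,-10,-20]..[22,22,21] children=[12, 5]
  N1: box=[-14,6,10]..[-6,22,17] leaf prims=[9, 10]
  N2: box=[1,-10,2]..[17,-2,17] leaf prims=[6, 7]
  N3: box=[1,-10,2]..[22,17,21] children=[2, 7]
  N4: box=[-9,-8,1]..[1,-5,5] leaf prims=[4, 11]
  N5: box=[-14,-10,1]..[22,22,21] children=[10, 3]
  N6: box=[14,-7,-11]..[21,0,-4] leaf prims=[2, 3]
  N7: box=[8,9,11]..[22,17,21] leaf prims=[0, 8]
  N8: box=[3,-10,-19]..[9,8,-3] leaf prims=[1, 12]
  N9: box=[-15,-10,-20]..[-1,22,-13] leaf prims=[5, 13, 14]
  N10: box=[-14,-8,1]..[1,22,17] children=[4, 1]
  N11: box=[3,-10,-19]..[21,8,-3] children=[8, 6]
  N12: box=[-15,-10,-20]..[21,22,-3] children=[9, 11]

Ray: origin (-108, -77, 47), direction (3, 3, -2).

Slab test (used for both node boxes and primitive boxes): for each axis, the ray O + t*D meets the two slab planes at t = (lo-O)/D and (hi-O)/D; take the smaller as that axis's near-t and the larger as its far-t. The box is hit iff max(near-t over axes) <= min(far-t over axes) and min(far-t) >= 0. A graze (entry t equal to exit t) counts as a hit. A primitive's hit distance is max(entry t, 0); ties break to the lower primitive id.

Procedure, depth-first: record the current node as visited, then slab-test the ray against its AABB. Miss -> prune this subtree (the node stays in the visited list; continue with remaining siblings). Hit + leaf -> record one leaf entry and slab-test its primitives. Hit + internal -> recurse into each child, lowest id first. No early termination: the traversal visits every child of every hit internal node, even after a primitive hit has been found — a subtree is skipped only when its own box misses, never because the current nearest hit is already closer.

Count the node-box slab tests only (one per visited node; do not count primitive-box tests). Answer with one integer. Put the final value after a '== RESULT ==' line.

Traverse from the root:
N0 x:[31,130/3] y:[67/3,33] z:[13,67/2] -> hit [31,33], descend [5, 12]
  N5 x:[94/3,130/3] y:[67/3,33] z:[13,23] -> miss, prune
  N12 x:[31,43] y:[67/3,33] z:[25,67/2] -> hit [31,33], descend [9, 11]
    N9 x:[31,107/3] y:[67/3,33] z:[30,67/2] -> hit [31,33] leaf, test {P5(miss), P13(miss), P14@t=32}
    N11 x:[37,43] y:[67/3,85/3] z:[25,33] -> miss, prune

order=[0, 5, 12, 9, 11]  |boxes|=5  |leaves|=1  hit=P14

== RESULT ==
5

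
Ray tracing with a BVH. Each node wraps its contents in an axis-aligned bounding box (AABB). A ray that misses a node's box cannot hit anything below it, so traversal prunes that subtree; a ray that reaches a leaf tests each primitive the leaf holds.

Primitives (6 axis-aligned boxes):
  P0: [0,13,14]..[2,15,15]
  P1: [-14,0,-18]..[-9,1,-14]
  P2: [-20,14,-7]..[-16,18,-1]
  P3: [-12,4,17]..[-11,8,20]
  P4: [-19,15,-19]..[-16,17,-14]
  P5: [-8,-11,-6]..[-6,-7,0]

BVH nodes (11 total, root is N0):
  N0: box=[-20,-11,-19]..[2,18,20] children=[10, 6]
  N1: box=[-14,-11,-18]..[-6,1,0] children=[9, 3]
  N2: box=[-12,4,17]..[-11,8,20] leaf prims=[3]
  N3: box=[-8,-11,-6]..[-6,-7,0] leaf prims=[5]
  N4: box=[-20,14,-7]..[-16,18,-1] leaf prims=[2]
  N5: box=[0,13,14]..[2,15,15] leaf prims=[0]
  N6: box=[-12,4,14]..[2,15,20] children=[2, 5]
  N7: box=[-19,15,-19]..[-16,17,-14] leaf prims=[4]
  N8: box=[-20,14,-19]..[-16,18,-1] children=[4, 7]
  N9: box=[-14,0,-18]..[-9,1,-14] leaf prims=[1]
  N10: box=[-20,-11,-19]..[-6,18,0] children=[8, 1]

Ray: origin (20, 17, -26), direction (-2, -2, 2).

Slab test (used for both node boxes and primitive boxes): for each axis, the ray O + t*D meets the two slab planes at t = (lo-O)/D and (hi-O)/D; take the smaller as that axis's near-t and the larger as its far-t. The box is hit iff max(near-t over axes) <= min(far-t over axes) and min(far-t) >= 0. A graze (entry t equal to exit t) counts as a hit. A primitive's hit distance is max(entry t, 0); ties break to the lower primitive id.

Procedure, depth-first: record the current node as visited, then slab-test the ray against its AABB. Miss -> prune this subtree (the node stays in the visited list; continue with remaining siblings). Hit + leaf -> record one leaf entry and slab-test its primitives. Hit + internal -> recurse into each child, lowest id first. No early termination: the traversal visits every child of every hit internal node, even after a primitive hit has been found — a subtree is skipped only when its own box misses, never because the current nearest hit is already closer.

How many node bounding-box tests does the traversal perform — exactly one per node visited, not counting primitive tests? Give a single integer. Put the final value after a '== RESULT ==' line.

Traverse from the root:
N0 x:[9,20] y:[-1/2,14] z:[7/2,23] -> hit [9,14], descend [6, 10]
  N6 x:[9,16] y:[1,13/2] z:[20,23] -> miss, prune
  N10 x:[13,20] y:[-1/2,14] z:[7/2,13] -> hit [13,13], descend [1, 8]
    N1 x:[13,17] y:[8,14] z:[4,13] -> hit [13,13], descend [3, 9]
      N3 x:[13,14] y:[12,14] z:[10,13] -> hit [13,13] leaf, test {P5@t=13}
      N9 x:[29/2,17] y:[8,17/2] z:[4,6] -> miss, prune
    N8 x:[18,20] y:[-1/2,3/2] z:[7/2,25/2] -> miss, prune

Summary -> nodes [0, 6, 10, 1, 3, 9, 8]; box-tests=7; leaf-entries=1; first=P5

== RESULT ==
7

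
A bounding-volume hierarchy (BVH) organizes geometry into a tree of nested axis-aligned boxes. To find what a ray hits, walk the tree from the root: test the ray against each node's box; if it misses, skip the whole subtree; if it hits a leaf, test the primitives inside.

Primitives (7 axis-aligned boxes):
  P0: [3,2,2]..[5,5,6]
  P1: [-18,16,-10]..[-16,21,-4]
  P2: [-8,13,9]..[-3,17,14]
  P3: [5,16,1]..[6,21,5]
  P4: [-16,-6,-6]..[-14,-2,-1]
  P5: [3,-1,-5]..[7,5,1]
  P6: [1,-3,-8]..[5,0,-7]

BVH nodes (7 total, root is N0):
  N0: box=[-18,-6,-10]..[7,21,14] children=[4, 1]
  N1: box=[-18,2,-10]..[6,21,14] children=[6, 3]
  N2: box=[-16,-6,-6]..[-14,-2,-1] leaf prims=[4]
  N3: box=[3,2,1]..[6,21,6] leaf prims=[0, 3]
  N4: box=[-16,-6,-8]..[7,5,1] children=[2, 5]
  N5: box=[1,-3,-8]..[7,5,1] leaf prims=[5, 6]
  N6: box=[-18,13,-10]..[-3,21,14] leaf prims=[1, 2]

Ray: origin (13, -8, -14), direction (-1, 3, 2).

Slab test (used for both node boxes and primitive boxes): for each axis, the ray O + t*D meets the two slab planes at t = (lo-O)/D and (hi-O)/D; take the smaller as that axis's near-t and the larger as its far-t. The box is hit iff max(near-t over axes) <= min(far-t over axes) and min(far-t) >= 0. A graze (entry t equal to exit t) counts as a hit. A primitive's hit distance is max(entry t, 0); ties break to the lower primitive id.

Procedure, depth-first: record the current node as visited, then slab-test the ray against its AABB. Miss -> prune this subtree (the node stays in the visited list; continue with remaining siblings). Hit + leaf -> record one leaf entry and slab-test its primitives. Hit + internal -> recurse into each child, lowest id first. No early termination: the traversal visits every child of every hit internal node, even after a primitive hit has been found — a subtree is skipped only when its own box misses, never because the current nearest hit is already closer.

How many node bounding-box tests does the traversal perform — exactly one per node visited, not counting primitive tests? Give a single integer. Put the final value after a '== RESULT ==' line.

Traverse from the root:
N0 x:[6,31] y:[2/3,29/3] z:[2,14] -> hit [6,29/3], descend [1, 4]
  N1 x:[7,31] y:[10/3,29/3] z:[2,14] -> hit [7,29/3], descend [3, 6]
    N3 x:[7,10] y:[10/3,29/3] z:[15/2,10] -> hit [15/2,29/3] leaf, test {P0(miss), P3@t=8}
    N6 x:[16,31] y:[7,29/3] z:[2,14] -> miss, prune
  N4 x:[6,29] y:[2/3,13/3] z:[3,15/2] -> miss, prune

5 AABB tests over nodes [0, 1, 3, 6, 4]; 1 leaf entered; closest P3.

== RESULT ==
5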